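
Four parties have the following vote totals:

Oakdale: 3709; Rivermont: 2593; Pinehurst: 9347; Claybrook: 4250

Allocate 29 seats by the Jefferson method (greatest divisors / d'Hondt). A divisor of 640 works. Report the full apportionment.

With modified divisor 640: modified quotas Oakdale 5.795, Rivermont 4.052, Pinehurst 14.605, Claybrook 6.641.
Rounding down: Oakdale 5, Rivermont 4, Pinehurst 14, Claybrook 6 (total 29).

Oakdale 5, Rivermont 4, Pinehurst 14, Claybrook 6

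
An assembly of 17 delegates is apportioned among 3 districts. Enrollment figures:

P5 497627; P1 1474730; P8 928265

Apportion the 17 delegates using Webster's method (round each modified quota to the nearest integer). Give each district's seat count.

P5 3, P1 9, P8 5

Standard divisor 2900622/17 ≈ 170624.824; standard quotas: P5 2.916, P1 8.643, P8 5.440.
Rounding to the nearest integer gives P5 3, P1 9, P8 5 — total 17, matching the house size, so no adjustment is needed.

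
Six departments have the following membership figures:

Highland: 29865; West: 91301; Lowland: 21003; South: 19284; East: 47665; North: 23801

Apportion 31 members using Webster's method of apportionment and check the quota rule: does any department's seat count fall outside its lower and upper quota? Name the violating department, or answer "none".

Standard quotas: Highland 3.975, West 12.152, Lowland 2.795, South 2.567, East 6.344, North 3.168.
Webster allocation: Highland 4, West 12, Lowland 3, South 3, East 6, North 3.
Every allocation lies between the lower and upper quota.

none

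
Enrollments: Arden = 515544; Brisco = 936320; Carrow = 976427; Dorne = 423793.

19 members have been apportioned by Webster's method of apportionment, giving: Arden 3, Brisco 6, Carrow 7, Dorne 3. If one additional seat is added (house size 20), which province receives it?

Arden

Priority for the next seat is population ÷ (current seats + 0.5).
Priorities: Arden 147298.286, Brisco 144049.231, Carrow 130190.267, Dorne 121083.714.
Highest priority: Arden.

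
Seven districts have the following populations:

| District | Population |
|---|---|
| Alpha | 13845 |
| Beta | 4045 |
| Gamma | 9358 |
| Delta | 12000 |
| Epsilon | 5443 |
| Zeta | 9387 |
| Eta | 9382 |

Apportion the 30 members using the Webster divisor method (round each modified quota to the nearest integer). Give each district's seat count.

Standard divisor 63460/30 ≈ 2115.333; standard quotas: Alpha 6.545, Beta 1.912, Gamma 4.424, Delta 5.673, Epsilon 2.573, Zeta 4.438, Eta 4.435.
Rounding to the nearest integer gives Alpha 7, Beta 2, Gamma 4, Delta 6, Epsilon 3, Zeta 4, Eta 4 — total 30, matching the house size, so no adjustment is needed.

Alpha: 7; Beta: 2; Gamma: 4; Delta: 6; Epsilon: 3; Zeta: 4; Eta: 4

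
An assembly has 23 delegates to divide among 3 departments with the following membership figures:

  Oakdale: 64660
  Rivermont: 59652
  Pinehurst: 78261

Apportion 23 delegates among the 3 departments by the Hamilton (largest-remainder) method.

Oakdale=7, Rivermont=7, Pinehurst=9

Standard divisor: 202573 ÷ 23 ≈ 8807.522.
Standard quotas: Oakdale 7.3415, Rivermont 6.7728, Pinehurst 8.8857.
Lower quotas: Oakdale 7, Rivermont 6, Pinehurst 8 (sum 21, leaving 2 seats).
Remainders in descending order: Pinehurst 0.8857, Rivermont 0.7728, Oakdale 0.3415.
The surplus seats go to Pinehurst, Rivermont.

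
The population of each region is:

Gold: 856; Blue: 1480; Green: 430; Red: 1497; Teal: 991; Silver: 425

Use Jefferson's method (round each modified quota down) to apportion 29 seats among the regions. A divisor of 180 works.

With modified divisor 180: modified quotas Gold 4.756, Blue 8.222, Green 2.389, Red 8.317, Teal 5.506, Silver 2.361.
Rounding down: Gold 4, Blue 8, Green 2, Red 8, Teal 5, Silver 2 (total 29).

Gold=4; Blue=8; Green=2; Red=8; Teal=5; Silver=2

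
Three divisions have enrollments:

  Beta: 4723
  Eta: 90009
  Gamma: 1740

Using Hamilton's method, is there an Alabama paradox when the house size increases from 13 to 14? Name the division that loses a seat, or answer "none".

At 13 seats: Beta 1, Eta 12, Gamma 0.
At 14 seats: Beta 1, Eta 13, Gamma 0.
No division's allocation decreased.

none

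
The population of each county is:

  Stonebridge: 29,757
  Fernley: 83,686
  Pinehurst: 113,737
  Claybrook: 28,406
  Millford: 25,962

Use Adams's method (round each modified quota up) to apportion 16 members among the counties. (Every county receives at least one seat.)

Stonebridge: 2, Fernley: 4, Pinehurst: 6, Claybrook: 2, Millford: 2

Standard divisor 281548/16 ≈ 17596.75; standard quotas: Stonebridge 1.691, Fernley 4.756, Pinehurst 6.464, Claybrook 1.614, Millford 1.475.
Rounding up gives 2, 5, 7, 2, 2 = 18 seats, so the divisor must be adjusted.
With modified divisor 21800: modified quotas Stonebridge 1.365, Fernley 3.839, Pinehurst 5.217, Claybrook 1.303, Millford 1.191.
Rounding up: Stonebridge 2, Fernley 4, Pinehurst 6, Claybrook 2, Millford 2 (total 16).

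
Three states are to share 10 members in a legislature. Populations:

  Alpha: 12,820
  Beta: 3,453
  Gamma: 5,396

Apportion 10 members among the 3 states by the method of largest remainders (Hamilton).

Alpha 6, Beta 2, Gamma 2

Standard divisor: 21669 ÷ 10 ≈ 2166.9.
Standard quotas: Alpha 5.9163, Beta 1.5935, Gamma 2.4902.
Lower quotas: Alpha 5, Beta 1, Gamma 2 (sum 8, leaving 2 seats).
Remainders in descending order: Alpha 0.9163, Beta 0.5935, Gamma 0.4902.
Largest remainders: Alpha, Beta receive the extra seats.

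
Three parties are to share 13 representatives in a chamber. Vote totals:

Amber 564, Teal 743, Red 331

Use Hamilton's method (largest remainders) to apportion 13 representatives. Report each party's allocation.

Amber 4; Teal 6; Red 3

Standard divisor: 1638 ÷ 13 = 126.
Standard quotas: Amber 4.476, Teal 5.897, Red 2.627.
Lower quotas: Amber 4, Teal 5, Red 2 (sum 11, leaving 2 seats).
Remainders in descending order: Teal 0.897, Red 0.627, Amber 0.476.
Largest remainders: Teal, Red receive the extra seats.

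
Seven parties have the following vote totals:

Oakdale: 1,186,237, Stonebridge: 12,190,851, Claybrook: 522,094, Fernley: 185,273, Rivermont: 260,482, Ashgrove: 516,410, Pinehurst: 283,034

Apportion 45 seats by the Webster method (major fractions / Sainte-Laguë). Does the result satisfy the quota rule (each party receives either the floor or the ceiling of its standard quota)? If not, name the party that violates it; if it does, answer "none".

Stonebridge

Standard quotas: Oakdale 3.525, Stonebridge 36.224, Claybrook 1.551, Fernley 0.551, Rivermont 0.774, Ashgrove 1.534, Pinehurst 0.841.
Webster allocation: Oakdale 3, Stonebridge 35, Claybrook 2, Fernley 1, Rivermont 1, Ashgrove 2, Pinehurst 1.
Stonebridge has quota 36.224 (lower 36, upper 37) but receives 35 — outside the quota interval.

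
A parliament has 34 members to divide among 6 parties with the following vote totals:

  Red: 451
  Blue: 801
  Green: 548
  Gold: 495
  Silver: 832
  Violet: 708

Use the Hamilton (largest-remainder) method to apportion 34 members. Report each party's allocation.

Red 4; Blue 7; Green 5; Gold 5; Silver 7; Violet 6

The standard divisor is 3835/34 ≈ 112.794.
Standard quotas: Red 3.998, Blue 7.101, Green 4.858, Gold 4.389, Silver 7.376, Violet 6.277.
Lower quotas: Red 3, Blue 7, Green 4, Gold 4, Silver 7, Violet 6 (sum 31, leaving 3 seats).
Remainders in descending order: Red 0.998, Green 0.858, Gold 0.389, Silver 0.376, Violet 0.277, Blue 0.101.
The surplus seats go to Red, Green, Gold.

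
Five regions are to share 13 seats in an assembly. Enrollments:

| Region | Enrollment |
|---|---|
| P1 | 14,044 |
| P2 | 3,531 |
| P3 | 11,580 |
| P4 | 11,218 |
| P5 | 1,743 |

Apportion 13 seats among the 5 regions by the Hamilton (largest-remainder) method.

P1 4, P2 1, P3 4, P4 3, P5 1

Standard divisor: 42116 ÷ 13 ≈ 3239.692.
Standard quotas: P1 4.3350, P2 1.0899, P3 3.5744, P4 3.4627, P5 0.5380.
Lower quotas: P1 4, P2 1, P3 3, P4 3, P5 0 (sum 11, leaving 2 seats).
Remainders in descending order: P3 0.5744, P5 0.5380, P4 0.4627, P1 0.3350, P2 0.0899.
The surplus seats go to P3, P5.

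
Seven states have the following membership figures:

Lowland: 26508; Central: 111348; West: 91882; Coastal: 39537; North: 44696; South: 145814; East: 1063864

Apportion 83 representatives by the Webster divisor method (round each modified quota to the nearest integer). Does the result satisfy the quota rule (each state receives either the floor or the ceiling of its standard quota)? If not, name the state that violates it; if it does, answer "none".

East

Standard quotas: Lowland 1.444, Central 6.066, West 5.005, Coastal 2.154, North 2.435, South 7.943, East 57.953.
Webster allocation: Lowland 1, Central 6, West 5, Coastal 2, North 2, South 8, East 59.
East has quota 57.953 (lower 57, upper 58) but receives 59 — outside the quota interval.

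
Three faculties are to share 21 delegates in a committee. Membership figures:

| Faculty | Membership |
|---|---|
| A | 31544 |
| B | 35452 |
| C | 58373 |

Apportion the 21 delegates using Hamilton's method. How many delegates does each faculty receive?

The standard divisor is 125369/21 ≈ 5969.952.
Standard quotas: A 5.2838, B 5.9384, C 9.7778.
Lower quotas: A 5, B 5, C 9 (sum 19, leaving 2 seats).
Remainders in descending order: B 0.9384, C 0.7778, A 0.2838.
The surplus seats go to B, C.

A 5, B 6, C 10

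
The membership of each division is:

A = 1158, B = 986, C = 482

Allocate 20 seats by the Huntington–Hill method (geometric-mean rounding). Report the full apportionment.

A 9; B 7; C 4

With divisor 134: modified quotas A 8.642, B 7.358, C 3.597.
Geometric-mean thresholds: A √(8·9)=8.485, B √(7·8)=7.483, C √(3·4)=3.464.
Each quota rounded against its threshold gives A 9, B 7, C 4 (total 20).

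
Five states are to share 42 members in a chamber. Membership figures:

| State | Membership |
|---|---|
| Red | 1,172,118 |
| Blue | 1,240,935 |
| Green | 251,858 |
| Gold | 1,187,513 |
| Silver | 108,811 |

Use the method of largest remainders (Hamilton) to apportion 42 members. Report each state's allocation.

Red=12, Blue=13, Green=3, Gold=13, Silver=1

Total 3961235; standard divisor 3961235/42 ≈ 94315.119.
Standard quotas: Red 12.4277, Blue 13.1573, Green 2.6704, Gold 12.5909, Silver 1.1537.
Lower quotas: Red 12, Blue 13, Green 2, Gold 12, Silver 1 (sum 40, leaving 2 seats).
Remainders in descending order: Green 0.6704, Gold 0.5909, Red 0.4277, Blue 0.1573, Silver 0.1537.
The surplus seats go to Green, Gold.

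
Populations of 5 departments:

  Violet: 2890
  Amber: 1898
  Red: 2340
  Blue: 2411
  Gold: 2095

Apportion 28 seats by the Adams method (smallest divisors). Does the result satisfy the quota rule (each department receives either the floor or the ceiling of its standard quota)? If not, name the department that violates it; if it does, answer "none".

none

Standard quotas: Violet 6.955, Amber 4.568, Red 5.632, Blue 5.803, Gold 5.042.
Adams allocation: Violet 7, Amber 5, Red 5, Blue 6, Gold 5.
Every allocation lies between the lower and upper quota.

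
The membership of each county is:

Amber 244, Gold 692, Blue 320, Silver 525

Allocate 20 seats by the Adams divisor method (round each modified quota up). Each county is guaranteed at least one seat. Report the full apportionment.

Standard divisor 1781/20 ≈ 89.05; standard quotas: Amber 2.740, Gold 7.771, Blue 3.593, Silver 5.896.
Rounding up gives 3, 8, 4, 6 = 21 seats, so the divisor must be adjusted.
With modified divisor 100: modified quotas Amber 2.440, Gold 6.920, Blue 3.200, Silver 5.250.
Rounding up: Amber 3, Gold 7, Blue 4, Silver 6 (total 20).

Amber: 3, Gold: 7, Blue: 4, Silver: 6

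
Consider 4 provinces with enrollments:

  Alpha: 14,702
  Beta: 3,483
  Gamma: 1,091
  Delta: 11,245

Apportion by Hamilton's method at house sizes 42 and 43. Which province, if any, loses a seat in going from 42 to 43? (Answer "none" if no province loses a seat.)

At 42 seats: Alpha 20, Beta 5, Gamma 2, Delta 15.
At 43 seats: Alpha 21, Beta 5, Gamma 1, Delta 16.
Gamma drops from 2 to 1.

Gamma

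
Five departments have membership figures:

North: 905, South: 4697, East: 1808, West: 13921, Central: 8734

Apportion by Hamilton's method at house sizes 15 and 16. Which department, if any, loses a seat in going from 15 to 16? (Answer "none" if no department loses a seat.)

North

At 15 seats: North 1, South 2, East 1, West 7, Central 4.
At 16 seats: North 0, South 3, East 1, West 7, Central 5.
North drops from 1 to 0.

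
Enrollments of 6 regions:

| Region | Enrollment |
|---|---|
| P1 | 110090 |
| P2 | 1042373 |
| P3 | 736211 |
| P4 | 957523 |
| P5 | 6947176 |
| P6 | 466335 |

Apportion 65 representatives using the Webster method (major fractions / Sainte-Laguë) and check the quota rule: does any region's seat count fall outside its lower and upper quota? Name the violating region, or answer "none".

Standard quotas: P1 0.697, P2 6.604, P3 4.664, P4 6.066, P5 44.014, P6 2.954.
Webster allocation: P1 1, P2 7, P3 5, P4 6, P5 43, P6 3.
P5 has quota 44.014 (lower 44, upper 45) but receives 43 — outside the quota interval.

P5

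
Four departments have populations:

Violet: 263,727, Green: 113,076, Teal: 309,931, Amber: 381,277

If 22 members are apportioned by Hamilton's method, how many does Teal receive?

6

Total 1068011; standard divisor 1068011/22 ≈ 48545.955.
Standard quotas: Violet 5.4325, Green 2.3293, Teal 6.3843, Amber 7.8539.
Lower quotas: Violet 5, Green 2, Teal 6, Amber 7 (sum 20, leaving 2 seats).
Remainders in descending order: Amber 0.8539, Violet 0.4325, Teal 0.3843, Green 0.3293.
Largest remainders: Amber, Violet receive the extra seats.
Teal receives 6.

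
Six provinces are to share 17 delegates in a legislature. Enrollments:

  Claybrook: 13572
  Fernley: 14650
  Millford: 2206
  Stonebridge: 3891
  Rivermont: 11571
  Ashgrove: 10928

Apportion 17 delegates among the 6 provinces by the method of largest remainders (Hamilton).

Claybrook 4, Fernley 4, Millford 1, Stonebridge 1, Rivermont 4, Ashgrove 3

The standard divisor is 56818/17 ≈ 3342.235.
Standard quotas: Claybrook 4.0608, Fernley 4.3833, Millford 0.6600, Stonebridge 1.1642, Rivermont 3.4621, Ashgrove 3.2697.
Lower quotas: Claybrook 4, Fernley 4, Millford 0, Stonebridge 1, Rivermont 3, Ashgrove 3 (sum 15, leaving 2 seats).
Remainders in descending order: Millford 0.6600, Rivermont 0.4621, Fernley 0.3833, Ashgrove 0.2697, Stonebridge 0.1642, Claybrook 0.0608.
The surplus seats go to Millford, Rivermont.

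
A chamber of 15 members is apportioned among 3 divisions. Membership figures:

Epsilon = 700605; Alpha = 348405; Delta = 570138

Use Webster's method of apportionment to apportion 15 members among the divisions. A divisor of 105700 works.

With modified divisor 105700: modified quotas Epsilon 6.628, Alpha 3.296, Delta 5.394.
Rounding to the nearest integer: Epsilon 7, Alpha 3, Delta 5 (total 15).

Epsilon: 7, Alpha: 3, Delta: 5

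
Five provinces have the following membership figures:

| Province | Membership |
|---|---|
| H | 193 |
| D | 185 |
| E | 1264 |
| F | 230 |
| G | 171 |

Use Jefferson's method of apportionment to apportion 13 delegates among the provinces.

Standard divisor 2043/13 ≈ 157.154; standard quotas: H 1.228, D 1.177, E 8.043, F 1.464, G 1.088.
Rounding down gives 1, 1, 8, 1, 1 = 12 seats, so the divisor must be adjusted.
With modified divisor 130: modified quotas H 1.485, D 1.423, E 9.723, F 1.769, G 1.315.
Rounding down: H 1, D 1, E 9, F 1, G 1 (total 13).

H: 1, D: 1, E: 9, F: 1, G: 1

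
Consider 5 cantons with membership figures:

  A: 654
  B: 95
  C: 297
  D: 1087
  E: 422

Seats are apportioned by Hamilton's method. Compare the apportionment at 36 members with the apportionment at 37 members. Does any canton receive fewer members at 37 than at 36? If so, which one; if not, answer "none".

B

At 36 seats: A 9, B 2, C 4, D 15, E 6.
At 37 seats: A 10, B 1, C 4, D 16, E 6.
B drops from 2 to 1.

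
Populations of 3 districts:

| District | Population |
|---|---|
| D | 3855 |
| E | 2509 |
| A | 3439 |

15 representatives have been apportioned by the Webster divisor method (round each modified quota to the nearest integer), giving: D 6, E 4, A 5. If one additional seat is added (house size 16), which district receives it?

Priority for the next seat is population ÷ (current seats + 0.5).
Priorities: D 593.077, E 557.556, A 625.273.
Highest priority: A.

A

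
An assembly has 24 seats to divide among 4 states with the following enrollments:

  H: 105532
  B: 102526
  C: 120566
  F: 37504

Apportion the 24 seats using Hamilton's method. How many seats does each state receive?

Standard divisor: 366128 ÷ 24 ≈ 15255.333.
Standard quotas: H 6.9177, B 6.7207, C 7.9032, F 2.4584.
Lower quotas: H 6, B 6, C 7, F 2 (sum 21, leaving 3 seats).
Remainders in descending order: H 0.9177, C 0.9032, B 0.7207, F 0.4584.
The surplus seats go to H, C, B.

H 7; B 7; C 8; F 2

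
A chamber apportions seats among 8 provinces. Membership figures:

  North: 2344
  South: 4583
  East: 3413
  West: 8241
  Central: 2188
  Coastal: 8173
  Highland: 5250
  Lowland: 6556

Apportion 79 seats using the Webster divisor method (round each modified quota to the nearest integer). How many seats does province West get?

Standard divisor 40748/79 ≈ 515.797; standard quotas: North 4.544, South 8.885, East 6.617, West 15.977, Central 4.242, Coastal 15.845, Highland 10.178, Lowland 12.710.
Rounding to the nearest integer gives 5, 9, 7, 16, 4, 16, 10, 13 = 80 seats, so the divisor must be adjusted.
With modified divisor 523.4: modified quotas North 4.478, South 8.756, East 6.521, West 15.745, Central 4.180, Coastal 15.615, Highland 10.031, Lowland 12.526.
Rounding to the nearest integer: North 4, South 9, East 7, West 16, Central 4, Coastal 16, Highland 10, Lowland 13 (total 79).
West receives 16.

16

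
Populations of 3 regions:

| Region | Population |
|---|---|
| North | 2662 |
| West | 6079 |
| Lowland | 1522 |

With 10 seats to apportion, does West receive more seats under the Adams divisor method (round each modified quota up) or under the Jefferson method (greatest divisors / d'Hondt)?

Jefferson

Adams: North 3, West 5, Lowland 2.
Jefferson: North 3, West 6, Lowland 1.
West gets 5 under Adams and 6 under Jefferson.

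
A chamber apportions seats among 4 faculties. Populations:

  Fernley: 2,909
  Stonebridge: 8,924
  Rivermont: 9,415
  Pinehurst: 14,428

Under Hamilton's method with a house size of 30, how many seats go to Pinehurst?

Standard divisor: 35676 ÷ 30 ≈ 1189.2.
Standard quotas: Fernley 2.4462, Stonebridge 7.5042, Rivermont 7.9171, Pinehurst 12.1325.
Lower quotas: Fernley 2, Stonebridge 7, Rivermont 7, Pinehurst 12 (sum 28, leaving 2 seats).
Remainders in descending order: Rivermont 0.9171, Stonebridge 0.5042, Fernley 0.4462, Pinehurst 0.1325.
Largest remainders: Rivermont, Stonebridge receive the extra seats.
Pinehurst receives 12.

12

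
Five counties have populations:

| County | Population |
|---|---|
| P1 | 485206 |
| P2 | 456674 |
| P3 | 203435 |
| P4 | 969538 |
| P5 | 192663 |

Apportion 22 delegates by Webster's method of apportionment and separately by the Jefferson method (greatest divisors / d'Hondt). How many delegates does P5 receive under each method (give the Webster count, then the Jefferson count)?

Webster: P1 5, P2 4, P3 2, P4 9, P5 2.
Jefferson: P1 5, P2 4, P3 2, P4 10, P5 1.
P5 gets 2 under Webster and 1 under Jefferson.

2 and 1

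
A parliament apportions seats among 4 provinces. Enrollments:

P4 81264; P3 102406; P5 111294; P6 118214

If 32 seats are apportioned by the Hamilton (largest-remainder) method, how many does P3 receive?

8

Standard divisor: 413178 ÷ 32 ≈ 12911.812.
Standard quotas: P4 6.2938, P3 7.9312, P5 8.6195, P6 9.1555.
Lower quotas: P4 6, P3 7, P5 8, P6 9 (sum 30, leaving 2 seats).
Remainders in descending order: P3 0.9312, P5 0.6195, P4 0.2938, P6 0.1555.
Largest remainders: P3, P5 receive the extra seats.
P3 receives 8.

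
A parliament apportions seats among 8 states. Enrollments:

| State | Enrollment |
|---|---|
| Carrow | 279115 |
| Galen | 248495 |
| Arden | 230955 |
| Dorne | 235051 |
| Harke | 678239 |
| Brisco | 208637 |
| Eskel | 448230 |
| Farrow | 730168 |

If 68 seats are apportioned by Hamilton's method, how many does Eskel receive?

10

Total 3058890; standard divisor 3058890/68 ≈ 44983.676.
Standard quotas: Carrow 6.2048, Galen 5.5241, Arden 5.1342, Dorne 5.2253, Harke 15.0774, Brisco 4.6381, Eskel 9.9643, Farrow 16.2318.
Lower quotas: Carrow 6, Galen 5, Arden 5, Dorne 5, Harke 15, Brisco 4, Eskel 9, Farrow 16 (sum 65, leaving 3 seats).
Remainders in descending order: Eskel 0.9643, Brisco 0.6381, Galen 0.5241, Farrow 0.2318, Dorne 0.2253, Carrow 0.2048, Arden 0.1342, Harke 0.0774.
The surplus seats go to Eskel, Brisco, Galen.
Eskel receives 10.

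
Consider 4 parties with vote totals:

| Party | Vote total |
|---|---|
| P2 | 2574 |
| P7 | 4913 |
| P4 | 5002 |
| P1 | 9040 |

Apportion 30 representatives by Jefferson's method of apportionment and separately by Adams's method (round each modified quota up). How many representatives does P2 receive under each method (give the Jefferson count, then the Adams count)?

3 and 4

Jefferson: P2 3, P7 7, P4 7, P1 13.
Adams: P2 4, P7 7, P4 7, P1 12.
P2 gets 3 under Jefferson and 4 under Adams.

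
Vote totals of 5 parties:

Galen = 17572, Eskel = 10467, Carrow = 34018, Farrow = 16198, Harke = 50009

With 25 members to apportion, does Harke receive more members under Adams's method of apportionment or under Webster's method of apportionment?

Webster

Adams: Galen 4, Eskel 2, Carrow 7, Farrow 3, Harke 9.
Webster: Galen 3, Eskel 2, Carrow 7, Farrow 3, Harke 10.
Harke gets 9 under Adams and 10 under Webster.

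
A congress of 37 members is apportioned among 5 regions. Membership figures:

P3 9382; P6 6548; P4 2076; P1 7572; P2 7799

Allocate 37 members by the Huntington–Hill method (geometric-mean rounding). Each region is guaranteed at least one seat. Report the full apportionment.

With divisor 893: modified quotas P3 10.506, P6 7.333, P4 2.325, P1 8.479, P2 8.733.
Geometric-mean thresholds: P3 √(10·11)=10.488, P6 √(7·8)=7.483, P4 √(2·3)=2.449, P1 √(8·9)=8.485, P2 √(8·9)=8.485.
Each quota rounded against its threshold gives P3 11, P6 7, P4 2, P1 8, P2 9 (total 37).

P3: 11; P6: 7; P4: 2; P1: 8; P2: 9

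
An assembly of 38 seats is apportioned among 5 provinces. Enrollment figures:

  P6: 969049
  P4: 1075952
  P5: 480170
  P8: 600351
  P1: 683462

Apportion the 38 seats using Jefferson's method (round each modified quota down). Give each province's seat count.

Standard divisor 3808984/38 ≈ 100236.421; standard quotas: P6 9.668, P4 10.734, P5 4.790, P8 5.989, P1 6.818.
Rounding down gives 9, 10, 4, 5, 6 = 34 seats, so the divisor must be adjusted.
With modified divisor 96500: modified quotas P6 10.042, P4 11.150, P5 4.976, P8 6.221, P1 7.083.
Rounding down: P6 10, P4 11, P5 4, P8 6, P1 7 (total 38).

P6=10; P4=11; P5=4; P8=6; P1=7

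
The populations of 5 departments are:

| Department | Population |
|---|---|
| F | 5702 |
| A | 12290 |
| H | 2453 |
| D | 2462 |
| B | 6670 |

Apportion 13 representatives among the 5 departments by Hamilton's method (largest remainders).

F 3; A 5; H 1; D 1; B 3

Standard divisor: 29577 ÷ 13 ≈ 2275.154.
Standard quotas: F 2.5062, A 5.4018, H 1.0782, D 1.0821, B 2.9317.
Lower quotas: F 2, A 5, H 1, D 1, B 2 (sum 11, leaving 2 seats).
Remainders in descending order: B 0.9317, F 0.5062, A 0.4018, D 0.0821, H 0.0782.
The surplus seats go to B, F.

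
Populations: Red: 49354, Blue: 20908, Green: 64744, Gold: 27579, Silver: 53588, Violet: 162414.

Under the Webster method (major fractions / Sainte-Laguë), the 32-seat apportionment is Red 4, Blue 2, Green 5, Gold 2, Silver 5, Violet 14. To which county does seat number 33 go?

Green

Priority for the next seat is population ÷ (current seats + 0.5).
Priorities: Red 10967.556, Blue 8363.200, Green 11771.636, Gold 11031.600, Silver 9743.273, Violet 11200.966.
Highest priority: Green.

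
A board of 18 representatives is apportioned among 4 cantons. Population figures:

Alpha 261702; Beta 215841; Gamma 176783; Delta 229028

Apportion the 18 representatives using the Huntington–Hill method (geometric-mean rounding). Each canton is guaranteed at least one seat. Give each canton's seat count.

Alpha=5; Beta=4; Gamma=4; Delta=5

With divisor 49648: modified quotas Alpha 5.271, Beta 4.347, Gamma 3.561, Delta 4.613.
Geometric-mean thresholds: Alpha √(5·6)=5.477, Beta √(4·5)=4.472, Gamma √(3·4)=3.464, Delta √(4·5)=4.472.
Each quota rounded against its threshold gives Alpha 5, Beta 4, Gamma 4, Delta 5 (total 18).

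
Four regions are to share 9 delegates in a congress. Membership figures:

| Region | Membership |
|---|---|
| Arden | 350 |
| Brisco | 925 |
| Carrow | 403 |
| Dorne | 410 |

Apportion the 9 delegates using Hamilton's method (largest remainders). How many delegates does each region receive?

The standard divisor is 2088/9 = 232.
Standard quotas: Arden 1.509, Brisco 3.987, Carrow 1.737, Dorne 1.767.
Lower quotas: Arden 1, Brisco 3, Carrow 1, Dorne 1 (sum 6, leaving 3 seats).
Remainders in descending order: Brisco 0.987, Dorne 0.767, Carrow 0.737, Arden 0.509.
The surplus seats go to Brisco, Dorne, Carrow.

Arden=1, Brisco=4, Carrow=2, Dorne=2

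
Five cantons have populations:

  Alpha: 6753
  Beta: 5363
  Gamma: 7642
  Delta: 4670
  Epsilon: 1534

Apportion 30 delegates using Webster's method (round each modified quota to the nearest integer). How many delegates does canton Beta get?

Standard divisor 25962/30 ≈ 865.4; standard quotas: Alpha 7.803, Beta 6.197, Gamma 8.831, Delta 5.396, Epsilon 1.773.
Rounding to the nearest integer gives Alpha 8, Beta 6, Gamma 9, Delta 5, Epsilon 2 — total 30, matching the house size, so no adjustment is needed.
Beta receives 6.

6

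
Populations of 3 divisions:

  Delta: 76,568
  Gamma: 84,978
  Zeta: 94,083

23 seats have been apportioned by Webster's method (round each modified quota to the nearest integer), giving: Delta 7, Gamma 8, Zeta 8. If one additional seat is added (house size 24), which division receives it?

Priority for the next seat is population ÷ (current seats + 0.5).
Priorities: Delta 10209.067, Gamma 9997.412, Zeta 11068.588.
Highest priority: Zeta.

Zeta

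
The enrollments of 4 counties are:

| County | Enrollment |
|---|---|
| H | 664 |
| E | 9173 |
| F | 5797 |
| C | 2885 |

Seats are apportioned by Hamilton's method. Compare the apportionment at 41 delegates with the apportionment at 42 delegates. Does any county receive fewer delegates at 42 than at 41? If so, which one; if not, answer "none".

At 41 seats: H 2, E 20, F 13, C 6.
At 42 seats: H 1, E 21, F 13, C 7.
H drops from 2 to 1.

H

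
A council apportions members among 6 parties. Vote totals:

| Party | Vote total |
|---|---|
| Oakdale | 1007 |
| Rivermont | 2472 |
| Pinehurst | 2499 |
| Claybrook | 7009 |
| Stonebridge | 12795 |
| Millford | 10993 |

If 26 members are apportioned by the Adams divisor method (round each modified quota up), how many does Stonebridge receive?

Standard divisor 36775/26 ≈ 1414.423; standard quotas: Oakdale 0.712, Rivermont 1.748, Pinehurst 1.767, Claybrook 4.955, Stonebridge 9.046, Millford 7.772.
Rounding up gives 1, 2, 2, 5, 10, 8 = 28 seats, so the divisor must be adjusted.
With modified divisor 1580: modified quotas Oakdale 0.637, Rivermont 1.565, Pinehurst 1.582, Claybrook 4.436, Stonebridge 8.098, Millford 6.958.
Rounding up: Oakdale 1, Rivermont 2, Pinehurst 2, Claybrook 5, Stonebridge 9, Millford 7 (total 26).
Stonebridge receives 9.

9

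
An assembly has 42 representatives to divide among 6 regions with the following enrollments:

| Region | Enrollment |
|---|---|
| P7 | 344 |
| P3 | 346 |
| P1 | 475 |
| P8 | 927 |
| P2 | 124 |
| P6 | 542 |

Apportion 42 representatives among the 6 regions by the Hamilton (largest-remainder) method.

The standard divisor is 2758/42 ≈ 65.667.
Standard quotas: P7 5.239, P3 5.269, P1 7.234, P8 14.117, P2 1.888, P6 8.254.
Lower quotas: P7 5, P3 5, P1 7, P8 14, P2 1, P6 8 (sum 40, leaving 2 seats).
Remainders in descending order: P2 0.888, P3 0.269, P6 0.254, P7 0.239, P1 0.234, P8 0.117.
Largest remainders: P2, P3 receive the extra seats.

P7: 5, P3: 6, P1: 7, P8: 14, P2: 2, P6: 8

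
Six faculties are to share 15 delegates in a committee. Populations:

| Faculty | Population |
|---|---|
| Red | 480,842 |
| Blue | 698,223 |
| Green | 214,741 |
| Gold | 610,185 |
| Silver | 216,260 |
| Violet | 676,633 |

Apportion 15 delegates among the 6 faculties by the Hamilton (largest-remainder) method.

Red 2; Blue 4; Green 1; Gold 3; Silver 1; Violet 4

The standard divisor is 2896884/15 ≈ 193125.6.
Standard quotas: Red 2.4898, Blue 3.6154, Green 1.1119, Gold 3.1595, Silver 1.1198, Violet 3.5036.
Lower quotas: Red 2, Blue 3, Green 1, Gold 3, Silver 1, Violet 3 (sum 13, leaving 2 seats).
Remainders in descending order: Blue 0.6154, Violet 0.5036, Red 0.4898, Gold 0.1595, Silver 0.1198, Green 0.1119.
Largest remainders: Blue, Violet receive the extra seats.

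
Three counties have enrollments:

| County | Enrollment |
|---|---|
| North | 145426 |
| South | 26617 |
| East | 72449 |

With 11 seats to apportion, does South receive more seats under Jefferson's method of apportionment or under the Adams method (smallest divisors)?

Jefferson: North 7, South 1, East 3.
Adams: North 6, South 2, East 3.
South gets 1 under Jefferson and 2 under Adams.

Adams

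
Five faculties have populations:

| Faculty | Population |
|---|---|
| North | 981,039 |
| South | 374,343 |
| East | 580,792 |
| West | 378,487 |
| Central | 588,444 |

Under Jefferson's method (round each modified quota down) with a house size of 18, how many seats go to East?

4

Standard divisor 2903105/18 ≈ 161283.611; standard quotas: North 6.083, South 2.321, East 3.601, West 2.347, Central 3.649.
Rounding down gives 6, 2, 3, 2, 3 = 16 seats, so the divisor must be adjusted.
With modified divisor 142700: modified quotas North 6.875, South 2.623, East 4.070, West 2.652, Central 4.124.
Rounding down: North 6, South 2, East 4, West 2, Central 4 (total 18).
East receives 4.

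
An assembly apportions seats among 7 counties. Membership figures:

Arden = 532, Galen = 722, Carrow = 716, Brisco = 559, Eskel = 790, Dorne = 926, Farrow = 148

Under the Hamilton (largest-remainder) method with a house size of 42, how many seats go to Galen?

7

Standard divisor: 4393 ÷ 42 ≈ 104.595.
Standard quotas: Arden 5.086, Galen 6.903, Carrow 6.845, Brisco 5.344, Eskel 7.553, Dorne 8.853, Farrow 1.415.
Lower quotas: Arden 5, Galen 6, Carrow 6, Brisco 5, Eskel 7, Dorne 8, Farrow 1 (sum 38, leaving 4 seats).
Remainders in descending order: Galen 0.903, Dorne 0.853, Carrow 0.845, Eskel 0.553, Farrow 0.415, Brisco 0.344, Arden 0.086.
The surplus seats go to Galen, Dorne, Carrow, Eskel.
Galen receives 7.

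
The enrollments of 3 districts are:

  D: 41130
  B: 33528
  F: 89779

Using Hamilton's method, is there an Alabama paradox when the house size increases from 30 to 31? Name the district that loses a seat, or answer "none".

At 30 seats: D 8, B 6, F 16.
At 31 seats: D 8, B 6, F 17.
No district's allocation decreased.

none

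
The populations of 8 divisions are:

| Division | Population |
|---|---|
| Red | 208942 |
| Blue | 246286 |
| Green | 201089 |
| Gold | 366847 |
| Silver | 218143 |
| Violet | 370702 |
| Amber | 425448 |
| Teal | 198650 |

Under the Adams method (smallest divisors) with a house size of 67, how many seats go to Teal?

6

Standard divisor 2236107/67 ≈ 33374.731; standard quotas: Red 6.260, Blue 7.379, Green 6.025, Gold 10.992, Silver 6.536, Violet 11.107, Amber 12.748, Teal 5.952.
Rounding up gives 7, 8, 7, 11, 7, 12, 13, 6 = 71 seats, so the divisor must be adjusted.
With modified divisor 35300: modified quotas Red 5.919, Blue 6.977, Green 5.697, Gold 10.392, Silver 6.180, Violet 10.501, Amber 12.052, Teal 5.627.
Rounding up: Red 6, Blue 7, Green 6, Gold 11, Silver 7, Violet 11, Amber 13, Teal 6 (total 67).
Teal receives 6.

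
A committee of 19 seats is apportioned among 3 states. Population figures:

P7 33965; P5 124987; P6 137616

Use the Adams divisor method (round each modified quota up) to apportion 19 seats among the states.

P7 2; P5 8; P6 9

Standard divisor 296568/19 ≈ 15608.842; standard quotas: P7 2.176, P5 8.007, P6 8.817.
Rounding up gives 3, 9, 9 = 21 seats, so the divisor must be adjusted.
With modified divisor 17158.1: modified quotas P7 1.980, P5 7.284, P6 8.020.
Rounding up: P7 2, P5 8, P6 9 (total 19).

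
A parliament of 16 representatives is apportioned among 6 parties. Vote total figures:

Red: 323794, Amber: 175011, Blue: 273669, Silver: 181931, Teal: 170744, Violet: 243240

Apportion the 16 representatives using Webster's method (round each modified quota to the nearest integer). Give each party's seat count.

Standard divisor 1368389/16 ≈ 85524.312; standard quotas: Red 3.786, Amber 2.046, Blue 3.200, Silver 2.127, Teal 1.996, Violet 2.844.
Rounding to the nearest integer gives Red 4, Amber 2, Blue 3, Silver 2, Teal 2, Violet 3 — total 16, matching the house size, so no adjustment is needed.

Red: 4, Amber: 2, Blue: 3, Silver: 2, Teal: 2, Violet: 3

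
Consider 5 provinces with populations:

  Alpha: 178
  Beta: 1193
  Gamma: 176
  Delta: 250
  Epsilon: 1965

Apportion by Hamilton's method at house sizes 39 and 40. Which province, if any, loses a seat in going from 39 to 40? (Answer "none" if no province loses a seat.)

Delta

At 39 seats: Alpha 2, Beta 12, Gamma 2, Delta 3, Epsilon 20.
At 40 seats: Alpha 2, Beta 13, Gamma 2, Delta 2, Epsilon 21.
Delta drops from 3 to 2.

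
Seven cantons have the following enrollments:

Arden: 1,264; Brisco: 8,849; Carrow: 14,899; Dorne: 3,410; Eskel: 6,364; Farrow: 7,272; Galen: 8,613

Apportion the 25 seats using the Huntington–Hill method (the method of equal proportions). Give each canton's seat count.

With divisor 2045: modified quotas Arden 0.618, Brisco 4.327, Carrow 7.286, Dorne 1.667, Eskel 3.112, Farrow 3.556, Galen 4.212.
Geometric-mean thresholds: Arden (min 1), Brisco √(4·5)=4.472, Carrow √(7·8)=7.483, Dorne √(1·2)=1.414, Eskel √(3·4)=3.464, Farrow √(3·4)=3.464, Galen √(4·5)=4.472.
Each quota rounded against its threshold gives Arden 1, Brisco 4, Carrow 7, Dorne 2, Eskel 3, Farrow 4, Galen 4 (total 25).

Arden: 1; Brisco: 4; Carrow: 7; Dorne: 2; Eskel: 3; Farrow: 4; Galen: 4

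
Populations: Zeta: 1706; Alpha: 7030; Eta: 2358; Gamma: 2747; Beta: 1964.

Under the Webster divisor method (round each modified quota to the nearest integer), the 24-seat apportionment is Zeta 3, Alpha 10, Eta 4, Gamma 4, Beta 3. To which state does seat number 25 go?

Priority for the next seat is population ÷ (current seats + 0.5).
Priorities: Zeta 487.429, Alpha 669.524, Eta 524.000, Gamma 610.444, Beta 561.143.
Highest priority: Alpha.

Alpha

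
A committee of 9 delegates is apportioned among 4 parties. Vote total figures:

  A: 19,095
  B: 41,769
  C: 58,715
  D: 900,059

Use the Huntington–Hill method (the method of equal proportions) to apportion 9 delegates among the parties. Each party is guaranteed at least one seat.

With divisor 151605: modified quotas A 0.126, B 0.276, C 0.387, D 5.937.
Geometric-mean thresholds: A (min 1), B (min 1), C (min 1), D √(5·6)=5.477.
Each quota rounded against its threshold gives A 1, B 1, C 1, D 6 (total 9).

A=1, B=1, C=1, D=6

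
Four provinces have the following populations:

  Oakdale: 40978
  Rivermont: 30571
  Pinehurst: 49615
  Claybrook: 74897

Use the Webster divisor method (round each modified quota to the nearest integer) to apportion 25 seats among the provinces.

Standard divisor 196061/25 ≈ 7842.44; standard quotas: Oakdale 5.225, Rivermont 3.898, Pinehurst 6.326, Claybrook 9.550.
Rounding to the nearest integer gives Oakdale 5, Rivermont 4, Pinehurst 6, Claybrook 10 — total 25, matching the house size, so no adjustment is needed.

Oakdale=5; Rivermont=4; Pinehurst=6; Claybrook=10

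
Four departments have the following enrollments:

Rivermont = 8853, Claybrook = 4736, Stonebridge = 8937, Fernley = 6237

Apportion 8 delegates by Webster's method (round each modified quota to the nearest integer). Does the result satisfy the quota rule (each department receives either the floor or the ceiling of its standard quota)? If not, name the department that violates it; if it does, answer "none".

none

Standard quotas: Rivermont 2.462, Claybrook 1.317, Stonebridge 2.486, Fernley 1.735.
Webster allocation: Rivermont 2, Claybrook 1, Stonebridge 3, Fernley 2.
Every allocation lies between the lower and upper quota.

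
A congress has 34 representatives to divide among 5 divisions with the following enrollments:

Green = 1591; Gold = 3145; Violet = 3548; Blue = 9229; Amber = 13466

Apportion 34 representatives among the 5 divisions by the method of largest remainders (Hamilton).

The standard divisor is 30979/34 ≈ 911.147.
Standard quotas: Green 1.7462, Gold 3.4517, Violet 3.8940, Blue 10.1290, Amber 14.7792.
Lower quotas: Green 1, Gold 3, Violet 3, Blue 10, Amber 14 (sum 31, leaving 3 seats).
Remainders in descending order: Violet 0.8940, Amber 0.7792, Green 0.7462, Gold 0.4517, Blue 0.1290.
Largest remainders: Violet, Amber, Green receive the extra seats.

Green 2, Gold 3, Violet 4, Blue 10, Amber 15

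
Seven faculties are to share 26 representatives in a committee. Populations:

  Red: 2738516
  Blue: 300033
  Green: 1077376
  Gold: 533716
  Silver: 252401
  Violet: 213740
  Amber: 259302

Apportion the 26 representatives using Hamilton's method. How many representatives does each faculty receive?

The standard divisor is 5375084/26 = 206734.
Standard quotas: Red 13.2466, Blue 1.4513, Green 5.2114, Gold 2.5817, Silver 1.2209, Violet 1.0339, Amber 1.2543.
Lower quotas: Red 13, Blue 1, Green 5, Gold 2, Silver 1, Violet 1, Amber 1 (sum 24, leaving 2 seats).
Remainders in descending order: Gold 0.5817, Blue 0.4513, Amber 0.2543, Red 0.2466, Silver 0.2209, Green 0.2114, Violet 0.0339.
Largest remainders: Gold, Blue receive the extra seats.

Red: 13, Blue: 2, Green: 5, Gold: 3, Silver: 1, Violet: 1, Amber: 1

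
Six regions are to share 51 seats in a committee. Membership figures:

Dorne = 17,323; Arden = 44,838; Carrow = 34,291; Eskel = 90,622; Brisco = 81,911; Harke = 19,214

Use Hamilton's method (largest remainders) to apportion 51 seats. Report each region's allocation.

The standard divisor is 288199/51 ≈ 5650.961.
Standard quotas: Dorne 3.0655, Arden 7.9346, Carrow 6.0682, Eskel 16.0366, Brisco 14.4951, Harke 3.4001.
Lower quotas: Dorne 3, Arden 7, Carrow 6, Eskel 16, Brisco 14, Harke 3 (sum 49, leaving 2 seats).
Remainders in descending order: Arden 0.9346, Brisco 0.4951, Harke 0.4001, Carrow 0.0682, Dorne 0.0655, Eskel 0.0366.
The surplus seats go to Arden, Brisco.

Dorne=3; Arden=8; Carrow=6; Eskel=16; Brisco=15; Harke=3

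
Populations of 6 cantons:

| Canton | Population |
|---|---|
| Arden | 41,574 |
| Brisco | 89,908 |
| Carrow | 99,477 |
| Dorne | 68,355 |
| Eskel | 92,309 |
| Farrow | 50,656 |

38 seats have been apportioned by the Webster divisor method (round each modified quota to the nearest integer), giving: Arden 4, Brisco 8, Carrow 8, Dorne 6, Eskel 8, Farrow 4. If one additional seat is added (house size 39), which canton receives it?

Priority for the next seat is population ÷ (current seats + 0.5).
Priorities: Arden 9238.667, Brisco 10577.412, Carrow 11703.176, Dorne 10516.154, Eskel 10859.882, Farrow 11256.889.
Highest priority: Carrow.

Carrow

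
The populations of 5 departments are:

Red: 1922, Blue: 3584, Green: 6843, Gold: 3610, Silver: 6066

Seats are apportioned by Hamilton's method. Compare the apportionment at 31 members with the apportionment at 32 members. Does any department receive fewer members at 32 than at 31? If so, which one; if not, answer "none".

At 31 seats: Red 3, Blue 5, Green 10, Gold 5, Silver 8.
At 32 seats: Red 3, Blue 5, Green 10, Gold 5, Silver 9.
No department's allocation decreased.

none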